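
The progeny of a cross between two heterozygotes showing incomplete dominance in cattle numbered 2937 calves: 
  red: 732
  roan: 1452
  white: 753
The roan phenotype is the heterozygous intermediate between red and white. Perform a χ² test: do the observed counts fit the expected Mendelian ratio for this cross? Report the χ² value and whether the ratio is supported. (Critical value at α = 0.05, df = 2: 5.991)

With incomplete dominance, a heterozygote × heterozygote cross gives a 1:2:1 phenotypic ratio.
The 1:2:1 ratio has 4 parts, so with N = 2937 the expected counts are:
  red: 2937 × 1/4 = 734.25
  roan: 2937 × 2/4 = 1468.5
  white: 2937 × 1/4 = 734.25
χ² = Σ (O − E)² / E
  red: (732 − 734.25)² / 734.25 = 0.0069
  roan: (1452 − 1468.5)² / 1468.5 = 0.1854
  white: (753 − 734.25)² / 734.25 = 0.4788
χ² = 0.0069 + 0.1854 + 0.4788 = 0.6711 ≈ 0.671
Degrees of freedom = 3 − 1 = 2; critical value at α = 0.05 is 5.991.
Since 0.671 < 5.991, we fail to reject the null hypothesis — the data are consistent with the 1:2:1 ratio.

0.671; consistent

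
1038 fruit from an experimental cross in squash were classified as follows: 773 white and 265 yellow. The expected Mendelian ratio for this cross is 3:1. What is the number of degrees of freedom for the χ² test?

A goodness-of-fit test with 2 phenotype classes has df = 2 − 1 = 1.

1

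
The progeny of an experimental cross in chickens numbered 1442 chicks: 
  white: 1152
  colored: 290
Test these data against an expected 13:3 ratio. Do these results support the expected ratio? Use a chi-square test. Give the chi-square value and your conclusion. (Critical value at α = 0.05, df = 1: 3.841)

Total ratio parts = 16. Expected numbers out of 1442:
  white: 1442 × 13/16 = 1171.625
  colored: 1442 × 3/16 = 270.375
χ² = Σ (O − E)² / E
  white: (1152 − 1171.625)² / 1171.625 = 0.3287
  colored: (290 − 270.375)² / 270.375 = 1.4245
χ² = 0.3287 + 1.4245 = 1.7532 ≈ 1.753
Degrees of freedom = 2 − 1 = 1; critical value at α = 0.05 is 3.841.
Since 1.753 < 3.841, we fail to reject the null hypothesis — the data are consistent with the 13:3 ratio.

1.753; consistent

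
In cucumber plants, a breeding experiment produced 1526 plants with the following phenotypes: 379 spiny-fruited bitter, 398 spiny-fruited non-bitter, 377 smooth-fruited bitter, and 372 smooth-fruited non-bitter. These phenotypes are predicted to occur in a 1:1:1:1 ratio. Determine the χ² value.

1.020

Under the 1:1:1:1 hypothesis (Σ ratio = 4, N = 1526):
  spiny-fruited bitter: 1526 × 1/4 = 381.5
  spiny-fruited non-bitter: 1526 × 1/4 = 381.5
  smooth-fruited bitter: 1526 × 1/4 = 381.5
  smooth-fruited non-bitter: 1526 × 1/4 = 381.5
χ² = Σ (O − E)² / E
  spiny-fruited bitter: (379 − 381.5)² / 381.5 = 0.0164
  spiny-fruited non-bitter: (398 − 381.5)² / 381.5 = 0.7136
  smooth-fruited bitter: (377 − 381.5)² / 381.5 = 0.0531
  smooth-fruited non-bitter: (372 − 381.5)² / 381.5 = 0.2366
χ² = 0.0164 + 0.7136 + 0.0531 + 0.2366 = 1.0197 ≈ 1.020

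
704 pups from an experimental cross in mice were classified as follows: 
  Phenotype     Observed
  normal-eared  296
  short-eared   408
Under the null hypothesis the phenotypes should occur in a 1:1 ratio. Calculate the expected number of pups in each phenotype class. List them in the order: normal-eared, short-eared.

Expected counts for N = 704 under a 1:1 ratio (total parts = 2):
  normal-eared: 704 × 1/2 = 352
  short-eared: 704 × 1/2 = 352

352, 352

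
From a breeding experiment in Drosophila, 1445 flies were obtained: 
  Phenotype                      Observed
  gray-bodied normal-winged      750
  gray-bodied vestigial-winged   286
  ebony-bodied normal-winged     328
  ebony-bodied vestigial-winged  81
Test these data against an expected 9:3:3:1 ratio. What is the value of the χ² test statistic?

18.670

Total ratio parts = 16. Expected numbers out of 1445:
  gray-bodied normal-winged: 1445 × 9/16 = 812.8125
  gray-bodied vestigial-winged: 1445 × 3/16 = 270.9375
  ebony-bodied normal-winged: 1445 × 3/16 = 270.9375
  ebony-bodied vestigial-winged: 1445 × 1/16 = 90.3125
χ² = Σ (O − E)² / E
  gray-bodied normal-winged: (750 − 812.8125)² / 812.8125 = 4.8540
  gray-bodied vestigial-winged: (286 − 270.9375)² / 270.9375 = 0.8374
  ebony-bodied normal-winged: (328 − 270.9375)² / 270.9375 = 12.0180
  ebony-bodied vestigial-winged: (81 − 90.3125)² / 90.3125 = 0.9603
χ² = 4.8540 + 0.8374 + 12.0180 + 0.9603 = 18.6697 ≈ 18.670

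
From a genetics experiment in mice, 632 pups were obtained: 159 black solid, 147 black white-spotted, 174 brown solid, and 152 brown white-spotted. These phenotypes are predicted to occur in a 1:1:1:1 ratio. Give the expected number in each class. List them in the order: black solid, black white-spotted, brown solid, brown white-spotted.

158, 158, 158, 158

The 1:1:1:1 ratio has 4 parts, so with N = 632 the expected counts are:
  black solid: 632 × 1/4 = 158
  black white-spotted: 632 × 1/4 = 158
  brown solid: 632 × 1/4 = 158
  brown white-spotted: 632 × 1/4 = 158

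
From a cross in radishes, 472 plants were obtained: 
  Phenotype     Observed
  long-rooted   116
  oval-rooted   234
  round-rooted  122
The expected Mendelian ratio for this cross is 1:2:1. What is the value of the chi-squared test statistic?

0.186

Under the 1:2:1 hypothesis (Σ ratio = 4, N = 472):
  long-rooted: 472 × 1/4 = 118
  oval-rooted: 472 × 2/4 = 236
  round-rooted: 472 × 1/4 = 118
χ² = Σ (O − E)² / E
  long-rooted: (116 − 118)² / 118 = 0.0339
  oval-rooted: (234 − 236)² / 236 = 0.0169
  round-rooted: (122 − 118)² / 118 = 0.1356
χ² = 0.0339 + 0.0169 + 0.1356 = 0.1864 ≈ 0.186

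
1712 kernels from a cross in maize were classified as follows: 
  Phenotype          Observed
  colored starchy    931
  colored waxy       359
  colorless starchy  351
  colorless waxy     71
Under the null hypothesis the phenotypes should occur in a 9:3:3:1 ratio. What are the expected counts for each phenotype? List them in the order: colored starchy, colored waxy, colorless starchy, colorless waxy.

Expected counts for N = 1712 under a 9:3:3:1 ratio (total parts = 16):
  colored starchy: 1712 × 9/16 = 963
  colored waxy: 1712 × 3/16 = 321
  colorless starchy: 1712 × 3/16 = 321
  colorless waxy: 1712 × 1/16 = 107

963, 321, 321, 107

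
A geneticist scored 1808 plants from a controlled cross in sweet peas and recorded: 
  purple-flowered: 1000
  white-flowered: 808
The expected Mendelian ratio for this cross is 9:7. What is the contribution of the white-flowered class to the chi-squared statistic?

Expected counts for N = 1808 under a 9:7 ratio (total parts = 16):
  purple-flowered: 1808 × 9/16 = 1017
  white-flowered: 1808 × 7/16 = 791
Contribution of white-flowered: (808 − 791)² / 791 = 0.3654

0.365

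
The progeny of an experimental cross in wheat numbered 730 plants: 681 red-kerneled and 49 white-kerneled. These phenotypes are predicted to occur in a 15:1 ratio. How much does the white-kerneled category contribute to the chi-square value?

Total ratio parts = 16. Expected numbers out of 730:
  red-kerneled: 730 × 15/16 = 684.375
  white-kerneled: 730 × 1/16 = 45.625
Contribution of white-kerneled: (49 − 45.625)² / 45.625 = 0.2497

0.250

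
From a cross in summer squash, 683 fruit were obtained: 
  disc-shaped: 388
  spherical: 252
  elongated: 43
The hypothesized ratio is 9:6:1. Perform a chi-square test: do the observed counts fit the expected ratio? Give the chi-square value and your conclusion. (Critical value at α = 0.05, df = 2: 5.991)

0.107; consistent

Total ratio parts = 16. Expected numbers out of 683:
  disc-shaped: 683 × 9/16 = 384.1875
  spherical: 683 × 6/16 = 256.125
  elongated: 683 × 1/16 = 42.6875
χ² = Σ (O − E)² / E
  disc-shaped: (388 − 384.1875)² / 384.1875 = 0.0378
  spherical: (252 − 256.125)² / 256.125 = 0.0664
  elongated: (43 − 42.6875)² / 42.6875 = 0.0023
χ² = 0.0378 + 0.0664 + 0.0023 = 0.1065 ≈ 0.107
Degrees of freedom = 3 − 1 = 2; critical value at α = 0.05 is 5.991.
Since 0.107 < 5.991, we fail to reject the null hypothesis — the data are consistent with the 9:6:1 ratio.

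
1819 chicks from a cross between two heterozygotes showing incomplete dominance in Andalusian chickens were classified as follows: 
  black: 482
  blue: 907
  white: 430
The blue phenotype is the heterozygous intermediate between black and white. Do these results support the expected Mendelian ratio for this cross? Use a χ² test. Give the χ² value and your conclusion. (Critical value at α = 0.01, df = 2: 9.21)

With incomplete dominance, a heterozygote × heterozygote cross gives a 1:2:1 phenotypic ratio.
Under the 1:2:1 hypothesis (Σ ratio = 4, N = 1819):
  black: 1819 × 1/4 = 454.75
  blue: 1819 × 2/4 = 909.5
  white: 1819 × 1/4 = 454.75
χ² = Σ (O − E)² / E
  black: (482 − 454.75)² / 454.75 = 1.6329
  blue: (907 − 909.5)² / 909.5 = 0.0069
  white: (430 − 454.75)² / 454.75 = 1.3470
χ² = 1.6329 + 0.0069 + 1.3470 = 2.9868 ≈ 2.987
Degrees of freedom = 3 − 1 = 2; critical value at α = 0.01 is 9.21.
Since 2.987 < 9.21, we fail to reject the null hypothesis — the data are consistent with the 1:2:1 ratio.

2.987; consistent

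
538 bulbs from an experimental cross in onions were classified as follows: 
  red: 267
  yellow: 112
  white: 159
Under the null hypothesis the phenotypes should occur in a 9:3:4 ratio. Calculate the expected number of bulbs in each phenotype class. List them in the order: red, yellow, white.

Under the 9:3:4 hypothesis (Σ ratio = 16, N = 538):
  red: 538 × 9/16 = 302.625
  yellow: 538 × 3/16 = 100.875
  white: 538 × 4/16 = 134.5

302.625, 100.875, 134.5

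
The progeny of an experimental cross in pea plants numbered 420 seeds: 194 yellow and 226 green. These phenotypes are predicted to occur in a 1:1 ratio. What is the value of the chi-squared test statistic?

2.438

Total ratio parts = 2. Expected numbers out of 420:
  yellow: 420 × 1/2 = 210
  green: 420 × 1/2 = 210
χ² = Σ (O − E)² / E
  yellow: (194 − 210)² / 210 = 1.2190
  green: (226 − 210)² / 210 = 1.2190
χ² = 1.2190 + 1.2190 = 2.438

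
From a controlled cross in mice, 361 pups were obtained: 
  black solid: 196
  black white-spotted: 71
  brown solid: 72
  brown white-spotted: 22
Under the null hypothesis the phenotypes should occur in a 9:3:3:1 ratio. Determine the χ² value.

0.697

Total ratio parts = 16. Expected numbers out of 361:
  black solid: 361 × 9/16 = 203.0625
  black white-spotted: 361 × 3/16 = 67.6875
  brown solid: 361 × 3/16 = 67.6875
  brown white-spotted: 361 × 1/16 = 22.5625
χ² = Σ (O − E)² / E
  black solid: (196 − 203.0625)² / 203.0625 = 0.2456
  black white-spotted: (71 − 67.6875)² / 67.6875 = 0.1621
  brown solid: (72 − 67.6875)² / 67.6875 = 0.2748
  brown white-spotted: (22 − 22.5625)² / 22.5625 = 0.0140
χ² = 0.2456 + 0.1621 + 0.2748 + 0.0140 = 0.6965 ≈ 0.697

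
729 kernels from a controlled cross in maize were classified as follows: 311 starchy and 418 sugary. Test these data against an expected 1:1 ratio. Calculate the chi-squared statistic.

15.705

Total ratio parts = 2. Expected numbers out of 729:
  starchy: 729 × 1/2 = 364.5
  sugary: 729 × 1/2 = 364.5
χ² = Σ (O − E)² / E
  starchy: (311 − 364.5)² / 364.5 = 7.8525
  sugary: (418 − 364.5)² / 364.5 = 7.8525
χ² = 7.8525 + 7.8525 = 15.705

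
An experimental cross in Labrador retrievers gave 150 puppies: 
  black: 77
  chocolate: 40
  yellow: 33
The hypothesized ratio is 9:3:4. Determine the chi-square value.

The 9:3:4 ratio has 16 parts, so with N = 150 the expected counts are:
  black: 150 × 9/16 = 84.375
  chocolate: 150 × 3/16 = 28.125
  yellow: 150 × 4/16 = 37.5
χ² = Σ (O − E)² / E
  black: (77 − 84.375)² / 84.375 = 0.6446
  chocolate: (40 − 28.125)² / 28.125 = 5.0139
  yellow: (33 − 37.5)² / 37.5 = 0.5400
χ² = 0.6446 + 5.0139 + 0.5400 = 6.1985 ≈ 6.199

6.199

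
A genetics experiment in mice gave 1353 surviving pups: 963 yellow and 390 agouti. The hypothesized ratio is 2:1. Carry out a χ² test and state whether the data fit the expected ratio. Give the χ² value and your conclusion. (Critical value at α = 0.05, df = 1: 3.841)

The 2:1 ratio has 3 parts, so with N = 1353 the expected counts are:
  yellow: 1353 × 2/3 = 902
  agouti: 1353 × 1/3 = 451
χ² = Σ (O − E)² / E
  yellow: (963 − 902)² / 902 = 4.1253
  agouti: (390 − 451)² / 451 = 8.2506
χ² = 4.1253 + 8.2506 = 12.3759 ≈ 12.376
Degrees of freedom = 2 − 1 = 1; critical value at α = 0.05 is 3.841.
Since 12.376 > 3.841, we reject the null hypothesis — the data do not fit the 2:1 ratio.

12.376; not consistent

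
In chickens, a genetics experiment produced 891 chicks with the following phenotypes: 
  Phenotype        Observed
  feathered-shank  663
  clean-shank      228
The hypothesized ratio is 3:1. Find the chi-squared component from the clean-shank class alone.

Under the 3:1 hypothesis (Σ ratio = 4, N = 891):
  feathered-shank: 891 × 3/4 = 668.25
  clean-shank: 891 × 1/4 = 222.75
Contribution of clean-shank: (228 − 222.75)² / 222.75 = 0.1237

0.124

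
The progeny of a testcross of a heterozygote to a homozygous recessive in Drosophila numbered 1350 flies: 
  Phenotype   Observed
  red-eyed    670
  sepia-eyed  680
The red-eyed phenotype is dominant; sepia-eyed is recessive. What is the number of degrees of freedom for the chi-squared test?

1

A testcross of a heterozygote (Aa × aa) gives a 1:1 phenotypic ratio.
A goodness-of-fit test with 2 phenotype classes has df = 2 − 1 = 1.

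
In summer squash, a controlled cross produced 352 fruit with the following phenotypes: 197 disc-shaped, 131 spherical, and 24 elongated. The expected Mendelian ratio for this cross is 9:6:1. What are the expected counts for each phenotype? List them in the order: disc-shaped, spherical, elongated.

198, 132, 22

Expected counts for N = 352 under a 9:6:1 ratio (total parts = 16):
  disc-shaped: 352 × 9/16 = 198
  spherical: 352 × 6/16 = 132
  elongated: 352 × 1/16 = 22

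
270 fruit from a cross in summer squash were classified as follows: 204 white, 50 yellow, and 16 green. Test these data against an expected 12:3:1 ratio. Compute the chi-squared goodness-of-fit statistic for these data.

0.064

Under the 12:3:1 hypothesis (Σ ratio = 16, N = 270):
  white: 270 × 12/16 = 202.5
  yellow: 270 × 3/16 = 50.625
  green: 270 × 1/16 = 16.875
χ² = Σ (O − E)² / E
  white: (204 − 202.5)² / 202.5 = 0.0111
  yellow: (50 − 50.625)² / 50.625 = 0.0077
  green: (16 − 16.875)² / 16.875 = 0.0454
χ² = 0.0111 + 0.0077 + 0.0454 = 0.0642 ≈ 0.064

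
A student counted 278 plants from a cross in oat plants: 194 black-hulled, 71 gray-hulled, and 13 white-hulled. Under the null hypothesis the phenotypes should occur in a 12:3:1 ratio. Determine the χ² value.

8.945

The 12:3:1 ratio has 16 parts, so with N = 278 the expected counts are:
  black-hulled: 278 × 12/16 = 208.5
  gray-hulled: 278 × 3/16 = 52.125
  white-hulled: 278 × 1/16 = 17.375
χ² = Σ (O − E)² / E
  black-hulled: (194 − 208.5)² / 208.5 = 1.0084
  gray-hulled: (71 − 52.125)² / 52.125 = 6.8348
  white-hulled: (13 − 17.375)² / 17.375 = 1.1016
χ² = 1.0084 + 6.8348 + 1.1016 = 8.9448 ≈ 8.945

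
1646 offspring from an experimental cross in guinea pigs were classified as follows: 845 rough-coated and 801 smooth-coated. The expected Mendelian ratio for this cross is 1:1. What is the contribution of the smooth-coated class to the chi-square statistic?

Total ratio parts = 2. Expected numbers out of 1646:
  rough-coated: 1646 × 1/2 = 823
  smooth-coated: 1646 × 1/2 = 823
Contribution of smooth-coated: (801 − 823)² / 823 = 0.5881

0.588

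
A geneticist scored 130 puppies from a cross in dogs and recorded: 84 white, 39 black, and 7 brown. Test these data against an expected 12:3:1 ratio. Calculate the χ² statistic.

10.800

Expected counts for N = 130 under a 12:3:1 ratio (total parts = 16):
  white: 130 × 12/16 = 97.5
  black: 130 × 3/16 = 24.375
  brown: 130 × 1/16 = 8.125
χ² = Σ (O − E)² / E
  white: (84 − 97.5)² / 97.5 = 1.8692
  black: (39 − 24.375)² / 24.375 = 8.7750
  brown: (7 − 8.125)² / 8.125 = 0.1558
χ² = 1.8692 + 8.7750 + 0.1558 = 10.800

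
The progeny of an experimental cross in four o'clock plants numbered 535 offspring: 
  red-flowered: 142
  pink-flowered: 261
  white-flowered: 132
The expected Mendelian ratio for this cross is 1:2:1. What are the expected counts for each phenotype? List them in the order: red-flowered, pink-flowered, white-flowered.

133.75, 267.5, 133.75

Total ratio parts = 4. Expected numbers out of 535:
  red-flowered: 535 × 1/4 = 133.75
  pink-flowered: 535 × 2/4 = 267.5
  white-flowered: 535 × 1/4 = 133.75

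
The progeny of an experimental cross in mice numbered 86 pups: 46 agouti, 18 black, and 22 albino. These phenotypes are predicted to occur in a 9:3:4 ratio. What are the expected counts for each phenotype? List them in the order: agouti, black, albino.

48.375, 16.125, 21.5

The 9:3:4 ratio has 16 parts, so with N = 86 the expected counts are:
  agouti: 86 × 9/16 = 48.375
  black: 86 × 3/16 = 16.125
  albino: 86 × 4/16 = 21.5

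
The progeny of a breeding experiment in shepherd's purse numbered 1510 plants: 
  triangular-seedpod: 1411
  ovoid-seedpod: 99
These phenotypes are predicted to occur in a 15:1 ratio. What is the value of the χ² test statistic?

0.242

Total ratio parts = 16. Expected numbers out of 1510:
  triangular-seedpod: 1510 × 15/16 = 1415.625
  ovoid-seedpod: 1510 × 1/16 = 94.375
χ² = Σ (O − E)² / E
  triangular-seedpod: (1411 − 1415.625)² / 1415.625 = 0.0151
  ovoid-seedpod: (99 − 94.375)² / 94.375 = 0.2267
χ² = 0.0151 + 0.2267 = 0.2418 ≈ 0.242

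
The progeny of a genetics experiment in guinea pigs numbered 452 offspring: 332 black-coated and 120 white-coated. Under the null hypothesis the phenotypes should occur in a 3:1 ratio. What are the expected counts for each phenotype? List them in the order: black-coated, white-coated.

The 3:1 ratio has 4 parts, so with N = 452 the expected counts are:
  black-coated: 452 × 3/4 = 339
  white-coated: 452 × 1/4 = 113

339, 113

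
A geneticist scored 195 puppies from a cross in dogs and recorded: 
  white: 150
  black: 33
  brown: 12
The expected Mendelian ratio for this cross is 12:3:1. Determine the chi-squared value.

The 12:3:1 ratio has 16 parts, so with N = 195 the expected counts are:
  white: 195 × 12/16 = 146.25
  black: 195 × 3/16 = 36.5625
  brown: 195 × 1/16 = 12.1875
χ² = Σ (O − E)² / E
  white: (150 − 146.25)² / 146.25 = 0.0962
  black: (33 − 36.5625)² / 36.5625 = 0.3471
  brown: (12 − 12.1875)² / 12.1875 = 0.0029
χ² = 0.0962 + 0.3471 + 0.0029 = 0.4462 ≈ 0.446

0.446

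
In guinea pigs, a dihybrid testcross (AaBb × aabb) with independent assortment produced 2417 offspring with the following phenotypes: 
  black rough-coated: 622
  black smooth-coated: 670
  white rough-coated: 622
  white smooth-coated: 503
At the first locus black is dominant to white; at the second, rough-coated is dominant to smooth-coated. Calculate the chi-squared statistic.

25.163

A dihybrid testcross with independent assortment gives a 1:1:1:1 ratio.
The 1:1:1:1 ratio has 4 parts, so with N = 2417 the expected counts are:
  black rough-coated: 2417 × 1/4 = 604.25
  black smooth-coated: 2417 × 1/4 = 604.25
  white rough-coated: 2417 × 1/4 = 604.25
  white smooth-coated: 2417 × 1/4 = 604.25
χ² = Σ (O − E)² / E
  black rough-coated: (622 − 604.25)² / 604.25 = 0.5214
  black smooth-coated: (670 − 604.25)² / 604.25 = 7.1544
  white rough-coated: (622 − 604.25)² / 604.25 = 0.5214
  white smooth-coated: (503 − 604.25)² / 604.25 = 16.9658
χ² = 0.5214 + 7.1544 + 0.5214 + 16.9658 = 25.163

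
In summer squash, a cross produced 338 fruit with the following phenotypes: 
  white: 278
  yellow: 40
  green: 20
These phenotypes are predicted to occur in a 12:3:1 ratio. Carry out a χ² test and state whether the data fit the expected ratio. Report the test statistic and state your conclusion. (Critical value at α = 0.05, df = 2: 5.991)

Under the 12:3:1 hypothesis (Σ ratio = 16, N = 338):
  white: 338 × 12/16 = 253.5
  yellow: 338 × 3/16 = 63.375
  green: 338 × 1/16 = 21.125
χ² = Σ (O − E)² / E
  white: (278 − 253.5)² / 253.5 = 2.3679
  yellow: (40 − 63.375)² / 63.375 = 8.6215
  green: (20 − 21.125)² / 21.125 = 0.0599
χ² = 2.3679 + 8.6215 + 0.0599 = 11.0493 ≈ 11.049
Degrees of freedom = 3 − 1 = 2; critical value at α = 0.05 is 5.991.
Since 11.049 > 5.991, we reject the null hypothesis — the data do not fit the 12:3:1 ratio.

11.049; not consistent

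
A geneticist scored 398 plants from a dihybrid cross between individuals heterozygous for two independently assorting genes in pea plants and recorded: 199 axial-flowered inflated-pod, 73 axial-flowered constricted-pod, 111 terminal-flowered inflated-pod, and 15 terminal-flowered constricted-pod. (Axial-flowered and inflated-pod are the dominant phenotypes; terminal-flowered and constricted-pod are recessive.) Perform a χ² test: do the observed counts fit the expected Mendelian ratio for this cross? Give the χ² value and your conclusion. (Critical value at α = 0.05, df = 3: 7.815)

24.450; not consistent

A dihybrid F₂ with independent assortment and complete dominance at both loci gives a 9:3:3:1 phenotypic ratio.
Under the 9:3:3:1 hypothesis (Σ ratio = 16, N = 398):
  axial-flowered inflated-pod: 398 × 9/16 = 223.875
  axial-flowered constricted-pod: 398 × 3/16 = 74.625
  terminal-flowered inflated-pod: 398 × 3/16 = 74.625
  terminal-flowered constricted-pod: 398 × 1/16 = 24.875
χ² = Σ (O − E)² / E
  axial-flowered inflated-pod: (199 − 223.875)² / 223.875 = 2.7639
  axial-flowered constricted-pod: (73 − 74.625)² / 74.625 = 0.0354
  terminal-flowered inflated-pod: (111 − 74.625)² / 74.625 = 17.7305
  terminal-flowered constricted-pod: (15 − 24.875)² / 24.875 = 3.9202
χ² = 2.7639 + 0.0354 + 17.7305 + 3.9202 = 24.450
Degrees of freedom = 4 − 1 = 3; critical value at α = 0.05 is 7.815.
Since 24.450 > 7.815, we reject the null hypothesis — the data do not fit the 9:3:3:1 ratio.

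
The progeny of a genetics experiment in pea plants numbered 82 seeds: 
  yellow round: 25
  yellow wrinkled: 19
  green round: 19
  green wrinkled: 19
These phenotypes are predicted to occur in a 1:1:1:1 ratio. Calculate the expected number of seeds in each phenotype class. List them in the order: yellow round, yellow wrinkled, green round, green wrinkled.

Total ratio parts = 4. Expected numbers out of 82:
  yellow round: 82 × 1/4 = 20.5
  yellow wrinkled: 82 × 1/4 = 20.5
  green round: 82 × 1/4 = 20.5
  green wrinkled: 82 × 1/4 = 20.5

20.5, 20.5, 20.5, 20.5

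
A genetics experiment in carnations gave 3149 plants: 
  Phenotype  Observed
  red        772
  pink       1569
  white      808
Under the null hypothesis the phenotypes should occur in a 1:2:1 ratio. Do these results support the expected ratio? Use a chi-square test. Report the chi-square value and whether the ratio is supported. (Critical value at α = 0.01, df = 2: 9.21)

Expected counts for N = 3149 under a 1:2:1 ratio (total parts = 4):
  red: 3149 × 1/4 = 787.25
  pink: 3149 × 2/4 = 1574.5
  white: 3149 × 1/4 = 787.25
χ² = Σ (O − E)² / E
  red: (772 − 787.25)² / 787.25 = 0.2954
  pink: (1569 − 1574.5)² / 1574.5 = 0.0192
  white: (808 − 787.25)² / 787.25 = 0.5469
χ² = 0.2954 + 0.0192 + 0.5469 = 0.8615 ≈ 0.862
Degrees of freedom = 3 − 1 = 2; critical value at α = 0.01 is 9.21.
Since 0.862 < 9.21, we fail to reject the null hypothesis — the data are consistent with the 1:2:1 ratio.

0.862; consistent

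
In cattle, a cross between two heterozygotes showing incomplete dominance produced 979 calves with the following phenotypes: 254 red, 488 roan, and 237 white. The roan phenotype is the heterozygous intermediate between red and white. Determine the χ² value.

0.600

With incomplete dominance, a heterozygote × heterozygote cross gives a 1:2:1 phenotypic ratio.
Total ratio parts = 4. Expected numbers out of 979:
  red: 979 × 1/4 = 244.75
  roan: 979 × 2/4 = 489.5
  white: 979 × 1/4 = 244.75
χ² = Σ (O − E)² / E
  red: (254 − 244.75)² / 244.75 = 0.3496
  roan: (488 − 489.5)² / 489.5 = 0.0046
  white: (237 − 244.75)² / 244.75 = 0.2454
χ² = 0.3496 + 0.0046 + 0.2454 = 0.5996 ≈ 0.600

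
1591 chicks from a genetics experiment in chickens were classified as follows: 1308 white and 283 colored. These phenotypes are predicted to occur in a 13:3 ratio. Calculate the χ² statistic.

Expected counts for N = 1591 under a 13:3 ratio (total parts = 16):
  white: 1591 × 13/16 = 1292.6875
  colored: 1591 × 3/16 = 298.3125
χ² = Σ (O − E)² / E
  white: (1308 − 1292.6875)² / 1292.6875 = 0.1814
  colored: (283 − 298.3125)² / 298.3125 = 0.7860
χ² = 0.1814 + 0.7860 = 0.9674 ≈ 0.967

0.967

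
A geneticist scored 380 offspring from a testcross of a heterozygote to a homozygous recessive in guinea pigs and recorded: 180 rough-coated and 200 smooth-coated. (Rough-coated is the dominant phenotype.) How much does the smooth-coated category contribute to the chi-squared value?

A testcross of a heterozygote (Aa × aa) gives a 1:1 phenotypic ratio.
Total ratio parts = 2. Expected numbers out of 380:
  rough-coated: 380 × 1/2 = 190
  smooth-coated: 380 × 1/2 = 190
Contribution of smooth-coated: (200 − 190)² / 190 = 0.5263

0.526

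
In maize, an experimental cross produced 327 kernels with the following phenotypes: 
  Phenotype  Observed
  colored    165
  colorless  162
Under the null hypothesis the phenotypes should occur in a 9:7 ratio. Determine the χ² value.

4.457

Expected counts for N = 327 under a 9:7 ratio (total parts = 16):
  colored: 327 × 9/16 = 183.9375
  colorless: 327 × 7/16 = 143.0625
χ² = Σ (O − E)² / E
  colored: (165 − 183.9375)² / 183.9375 = 1.9497
  colorless: (162 − 143.0625)² / 143.0625 = 2.5068
χ² = 1.9497 + 2.5068 = 4.4565 ≈ 4.457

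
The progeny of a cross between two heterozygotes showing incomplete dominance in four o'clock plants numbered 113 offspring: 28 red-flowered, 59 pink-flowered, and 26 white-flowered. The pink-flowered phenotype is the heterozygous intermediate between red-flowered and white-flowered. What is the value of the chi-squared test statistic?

With incomplete dominance, a heterozygote × heterozygote cross gives a 1:2:1 phenotypic ratio.
Total ratio parts = 4. Expected numbers out of 113:
  red-flowered: 113 × 1/4 = 28.25
  pink-flowered: 113 × 2/4 = 56.5
  white-flowered: 113 × 1/4 = 28.25
χ² = Σ (O − E)² / E
  red-flowered: (28 − 28.25)² / 28.25 = 0.0022
  pink-flowered: (59 − 56.5)² / 56.5 = 0.1106
  white-flowered: (26 − 28.25)² / 28.25 = 0.1792
χ² = 0.0022 + 0.1106 + 0.1792 = 0.292

0.292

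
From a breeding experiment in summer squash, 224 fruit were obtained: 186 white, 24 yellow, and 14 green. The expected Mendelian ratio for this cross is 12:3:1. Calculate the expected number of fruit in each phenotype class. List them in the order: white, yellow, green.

168, 42, 14

Under the 12:3:1 hypothesis (Σ ratio = 16, N = 224):
  white: 224 × 12/16 = 168
  yellow: 224 × 3/16 = 42
  green: 224 × 1/16 = 14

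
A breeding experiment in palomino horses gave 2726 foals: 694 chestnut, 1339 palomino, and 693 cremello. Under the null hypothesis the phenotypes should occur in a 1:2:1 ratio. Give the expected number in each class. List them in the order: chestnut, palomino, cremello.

Expected counts for N = 2726 under a 1:2:1 ratio (total parts = 4):
  chestnut: 2726 × 1/4 = 681.5
  palomino: 2726 × 2/4 = 1363
  cremello: 2726 × 1/4 = 681.5

681.5, 1363, 681.5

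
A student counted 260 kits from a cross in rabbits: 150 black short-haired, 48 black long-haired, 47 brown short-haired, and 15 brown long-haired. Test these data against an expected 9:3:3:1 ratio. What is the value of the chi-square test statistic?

0.267

Expected counts for N = 260 under a 9:3:3:1 ratio (total parts = 16):
  black short-haired: 260 × 9/16 = 146.25
  black long-haired: 260 × 3/16 = 48.75
  brown short-haired: 260 × 3/16 = 48.75
  brown long-haired: 260 × 1/16 = 16.25
χ² = Σ (O − E)² / E
  black short-haired: (150 − 146.25)² / 146.25 = 0.0962
  black long-haired: (48 − 48.75)² / 48.75 = 0.0115
  brown short-haired: (47 − 48.75)² / 48.75 = 0.0628
  brown long-haired: (15 − 16.25)² / 16.25 = 0.0962
χ² = 0.0962 + 0.0115 + 0.0628 + 0.0962 = 0.2667 ≈ 0.267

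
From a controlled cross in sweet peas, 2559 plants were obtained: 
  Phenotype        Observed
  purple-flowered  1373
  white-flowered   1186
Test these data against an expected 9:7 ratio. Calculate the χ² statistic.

The 9:7 ratio has 16 parts, so with N = 2559 the expected counts are:
  purple-flowered: 2559 × 9/16 = 1439.4375
  white-flowered: 2559 × 7/16 = 1119.5625
χ² = Σ (O − E)² / E
  purple-flowered: (1373 − 1439.4375)² / 1439.4375 = 3.0664
  white-flowered: (1186 − 1119.5625)² / 1119.5625 = 3.9426
χ² = 3.0664 + 3.9426 = 7.009

7.009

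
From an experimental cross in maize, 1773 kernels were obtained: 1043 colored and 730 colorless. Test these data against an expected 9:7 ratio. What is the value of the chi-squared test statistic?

4.784

Under the 9:7 hypothesis (Σ ratio = 16, N = 1773):
  colored: 1773 × 9/16 = 997.3125
  colorless: 1773 × 7/16 = 775.6875
χ² = Σ (O − E)² / E
  colored: (1043 − 997.3125)² / 997.3125 = 2.0930
  colorless: (730 − 775.6875)² / 775.6875 = 2.6910
χ² = 2.0930 + 2.6910 = 4.784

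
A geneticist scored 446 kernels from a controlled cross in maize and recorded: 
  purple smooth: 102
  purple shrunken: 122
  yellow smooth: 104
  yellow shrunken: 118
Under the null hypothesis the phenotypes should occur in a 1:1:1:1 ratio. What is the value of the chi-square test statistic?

The 1:1:1:1 ratio has 4 parts, so with N = 446 the expected counts are:
  purple smooth: 446 × 1/4 = 111.5
  purple shrunken: 446 × 1/4 = 111.5
  yellow smooth: 446 × 1/4 = 111.5
  yellow shrunken: 446 × 1/4 = 111.5
χ² = Σ (O − E)² / E
  purple smooth: (102 − 111.5)² / 111.5 = 0.8094
  purple shrunken: (122 − 111.5)² / 111.5 = 0.9888
  yellow smooth: (104 − 111.5)² / 111.5 = 0.5045
  yellow shrunken: (118 − 111.5)² / 111.5 = 0.3789
χ² = 0.8094 + 0.9888 + 0.5045 + 0.3789 = 2.6816 ≈ 2.682

2.682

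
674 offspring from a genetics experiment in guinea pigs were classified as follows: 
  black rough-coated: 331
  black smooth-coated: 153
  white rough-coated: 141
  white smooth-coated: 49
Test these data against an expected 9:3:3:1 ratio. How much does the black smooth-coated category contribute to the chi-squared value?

5.609

Expected counts for N = 674 under a 9:3:3:1 ratio (total parts = 16):
  black rough-coated: 674 × 9/16 = 379.125
  black smooth-coated: 674 × 3/16 = 126.375
  white rough-coated: 674 × 3/16 = 126.375
  white smooth-coated: 674 × 1/16 = 42.125
Contribution of black smooth-coated: (153 − 126.375)² / 126.375 = 5.6094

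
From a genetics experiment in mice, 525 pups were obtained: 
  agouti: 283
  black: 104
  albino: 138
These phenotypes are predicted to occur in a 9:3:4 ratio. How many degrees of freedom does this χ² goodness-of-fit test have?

A goodness-of-fit test with 3 phenotype classes has df = 3 − 1 = 2.

2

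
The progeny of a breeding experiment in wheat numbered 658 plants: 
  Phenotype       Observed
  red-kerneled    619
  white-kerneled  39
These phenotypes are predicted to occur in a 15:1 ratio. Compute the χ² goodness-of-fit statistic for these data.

0.117

The 15:1 ratio has 16 parts, so with N = 658 the expected counts are:
  red-kerneled: 658 × 15/16 = 616.875
  white-kerneled: 658 × 1/16 = 41.125
χ² = Σ (O − E)² / E
  red-kerneled: (619 − 616.875)² / 616.875 = 0.0073
  white-kerneled: (39 − 41.125)² / 41.125 = 0.1098
χ² = 0.0073 + 0.1098 = 0.1171 ≈ 0.117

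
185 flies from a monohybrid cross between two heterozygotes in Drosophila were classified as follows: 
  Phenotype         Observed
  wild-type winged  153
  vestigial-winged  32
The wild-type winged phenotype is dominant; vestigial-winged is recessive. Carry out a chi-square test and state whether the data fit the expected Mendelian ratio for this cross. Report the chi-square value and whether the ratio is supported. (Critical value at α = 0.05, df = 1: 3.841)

5.854; not consistent

For a monohybrid cross between heterozygotes with complete dominance, the expected phenotypic ratio is 3:1.
Expected counts for N = 185 under a 3:1 ratio (total parts = 4):
  wild-type winged: 185 × 3/4 = 138.75
  vestigial-winged: 185 × 1/4 = 46.25
χ² = Σ (O − E)² / E
  wild-type winged: (153 − 138.75)² / 138.75 = 1.4635
  vestigial-winged: (32 − 46.25)² / 46.25 = 4.3905
χ² = 1.4635 + 4.3905 = 5.854
Degrees of freedom = 2 − 1 = 1; critical value at α = 0.05 is 3.841.
Since 5.854 > 3.841, we reject the null hypothesis — the data do not fit the 3:1 ratio.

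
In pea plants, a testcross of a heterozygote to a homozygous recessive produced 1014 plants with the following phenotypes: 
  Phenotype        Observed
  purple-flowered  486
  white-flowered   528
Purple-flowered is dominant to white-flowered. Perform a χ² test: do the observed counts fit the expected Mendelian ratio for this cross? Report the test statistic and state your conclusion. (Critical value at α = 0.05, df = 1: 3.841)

1.740; consistent

A testcross of a heterozygote (Aa × aa) gives a 1:1 phenotypic ratio.
Expected counts for N = 1014 under a 1:1 ratio (total parts = 2):
  purple-flowered: 1014 × 1/2 = 507
  white-flowered: 1014 × 1/2 = 507
χ² = Σ (O − E)² / E
  purple-flowered: (486 − 507)² / 507 = 0.8698
  white-flowered: (528 − 507)² / 507 = 0.8698
χ² = 0.8698 + 0.8698 = 1.7396 ≈ 1.740
Degrees of freedom = 2 − 1 = 1; critical value at α = 0.05 is 3.841.
Since 1.740 < 3.841, we fail to reject the null hypothesis — the data are consistent with the 1:1 ratio.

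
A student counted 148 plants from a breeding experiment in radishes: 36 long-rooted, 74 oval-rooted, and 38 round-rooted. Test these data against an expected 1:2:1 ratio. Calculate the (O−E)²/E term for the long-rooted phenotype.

Expected counts for N = 148 under a 1:2:1 ratio (total parts = 4):
  long-rooted: 148 × 1/4 = 37
  oval-rooted: 148 × 2/4 = 74
  round-rooted: 148 × 1/4 = 37
Contribution of long-rooted: (36 − 37)² / 37 = 0.0270

0.027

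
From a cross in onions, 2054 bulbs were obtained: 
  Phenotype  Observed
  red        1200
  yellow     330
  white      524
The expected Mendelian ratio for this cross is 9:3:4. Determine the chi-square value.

Expected counts for N = 2054 under a 9:3:4 ratio (total parts = 16):
  red: 2054 × 9/16 = 1155.375
  yellow: 2054 × 3/16 = 385.125
  white: 2054 × 4/16 = 513.5
χ² = Σ (O − E)² / E
  red: (1200 − 1155.375)² / 1155.375 = 1.7236
  yellow: (330 − 385.125)² / 385.125 = 7.8903
  white: (524 − 513.5)² / 513.5 = 0.2147
χ² = 1.7236 + 7.8903 + 0.2147 = 9.8286 ≈ 9.829

9.829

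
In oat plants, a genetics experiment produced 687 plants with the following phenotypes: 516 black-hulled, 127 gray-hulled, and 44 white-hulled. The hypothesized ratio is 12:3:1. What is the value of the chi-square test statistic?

The 12:3:1 ratio has 16 parts, so with N = 687 the expected counts are:
  black-hulled: 687 × 12/16 = 515.25
  gray-hulled: 687 × 3/16 = 128.8125
  white-hulled: 687 × 1/16 = 42.9375
χ² = Σ (O − E)² / E
  black-hulled: (516 − 515.25)² / 515.25 = 0.0011
  gray-hulled: (127 − 128.8125)² / 128.8125 = 0.0255
  white-hulled: (44 − 42.9375)² / 42.9375 = 0.0263
χ² = 0.0011 + 0.0255 + 0.0263 = 0.0529 ≈ 0.053

0.053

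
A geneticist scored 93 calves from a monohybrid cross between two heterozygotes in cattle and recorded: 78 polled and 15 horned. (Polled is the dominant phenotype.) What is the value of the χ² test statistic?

3.903

For a monohybrid cross between heterozygotes with complete dominance, the expected phenotypic ratio is 3:1.
The 3:1 ratio has 4 parts, so with N = 93 the expected counts are:
  polled: 93 × 3/4 = 69.75
  horned: 93 × 1/4 = 23.25
χ² = Σ (O − E)² / E
  polled: (78 − 69.75)² / 69.75 = 0.9758
  horned: (15 − 23.25)² / 23.25 = 2.9274
χ² = 0.9758 + 2.9274 = 3.9032 ≈ 3.903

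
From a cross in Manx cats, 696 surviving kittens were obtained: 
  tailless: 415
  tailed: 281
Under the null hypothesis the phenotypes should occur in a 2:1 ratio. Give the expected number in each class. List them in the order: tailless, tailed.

The 2:1 ratio has 3 parts, so with N = 696 the expected counts are:
  tailless: 696 × 2/3 = 464
  tailed: 696 × 1/3 = 232

464, 232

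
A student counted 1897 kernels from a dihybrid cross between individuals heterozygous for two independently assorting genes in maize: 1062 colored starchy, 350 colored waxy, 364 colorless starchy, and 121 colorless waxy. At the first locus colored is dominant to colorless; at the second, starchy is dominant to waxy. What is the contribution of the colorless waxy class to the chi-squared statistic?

0.050

A dihybrid F₂ with independent assortment and complete dominance at both loci gives a 9:3:3:1 phenotypic ratio.
Expected counts for N = 1897 under a 9:3:3:1 ratio (total parts = 16):
  colored starchy: 1897 × 9/16 = 1067.0625
  colored waxy: 1897 × 3/16 = 355.6875
  colorless starchy: 1897 × 3/16 = 355.6875
  colorless waxy: 1897 × 1/16 = 118.5625
Contribution of colorless waxy: (121 − 118.5625)² / 118.5625 = 0.0501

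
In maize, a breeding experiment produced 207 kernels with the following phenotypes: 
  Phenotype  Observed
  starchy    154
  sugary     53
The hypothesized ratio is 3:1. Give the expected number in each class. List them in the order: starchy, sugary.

155.25, 51.75

Under the 3:1 hypothesis (Σ ratio = 4, N = 207):
  starchy: 207 × 3/4 = 155.25
  sugary: 207 × 1/4 = 51.75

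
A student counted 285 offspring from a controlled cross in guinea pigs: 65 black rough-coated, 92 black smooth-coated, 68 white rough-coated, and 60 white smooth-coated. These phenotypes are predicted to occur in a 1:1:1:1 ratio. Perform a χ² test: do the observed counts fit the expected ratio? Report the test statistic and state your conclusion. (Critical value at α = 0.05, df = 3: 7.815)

Under the 1:1:1:1 hypothesis (Σ ratio = 4, N = 285):
  black rough-coated: 285 × 1/4 = 71.25
  black smooth-coated: 285 × 1/4 = 71.25
  white rough-coated: 285 × 1/4 = 71.25
  white smooth-coated: 285 × 1/4 = 71.25
χ² = Σ (O − E)² / E
  black rough-coated: (65 − 71.25)² / 71.25 = 0.5482
  black smooth-coated: (92 − 71.25)² / 71.25 = 6.0430
  white rough-coated: (68 − 71.25)² / 71.25 = 0.1482
  white smooth-coated: (60 − 71.25)² / 71.25 = 1.7763
χ² = 0.5482 + 6.0430 + 0.1482 + 1.7763 = 8.5157 ≈ 8.516
Degrees of freedom = 4 − 1 = 3; critical value at α = 0.05 is 7.815.
Since 8.516 > 7.815, we reject the null hypothesis — the data do not fit the 1:1:1:1 ratio.

8.516; not consistent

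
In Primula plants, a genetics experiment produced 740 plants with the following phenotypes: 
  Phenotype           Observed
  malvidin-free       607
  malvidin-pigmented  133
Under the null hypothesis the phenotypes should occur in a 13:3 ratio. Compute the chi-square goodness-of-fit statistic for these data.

Under the 13:3 hypothesis (Σ ratio = 16, N = 740):
  malvidin-free: 740 × 13/16 = 601.25
  malvidin-pigmented: 740 × 3/16 = 138.75
χ² = Σ (O − E)² / E
  malvidin-free: (607 − 601.25)² / 601.25 = 0.0550
  malvidin-pigmented: (133 − 138.75)² / 138.75 = 0.2383
χ² = 0.0550 + 0.2383 = 0.2933 ≈ 0.293

0.293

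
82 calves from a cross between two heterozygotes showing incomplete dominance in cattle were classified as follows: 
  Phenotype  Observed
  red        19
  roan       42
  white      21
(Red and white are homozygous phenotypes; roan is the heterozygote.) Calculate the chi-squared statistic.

0.146

With incomplete dominance, a heterozygote × heterozygote cross gives a 1:2:1 phenotypic ratio.
Expected counts for N = 82 under a 1:2:1 ratio (total parts = 4):
  red: 82 × 1/4 = 20.5
  roan: 82 × 2/4 = 41
  white: 82 × 1/4 = 20.5
χ² = Σ (O − E)² / E
  red: (19 − 20.5)² / 20.5 = 0.1098
  roan: (42 − 41)² / 41 = 0.0244
  white: (21 − 20.5)² / 20.5 = 0.0122
χ² = 0.1098 + 0.0244 + 0.0122 = 0.1464 ≈ 0.146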